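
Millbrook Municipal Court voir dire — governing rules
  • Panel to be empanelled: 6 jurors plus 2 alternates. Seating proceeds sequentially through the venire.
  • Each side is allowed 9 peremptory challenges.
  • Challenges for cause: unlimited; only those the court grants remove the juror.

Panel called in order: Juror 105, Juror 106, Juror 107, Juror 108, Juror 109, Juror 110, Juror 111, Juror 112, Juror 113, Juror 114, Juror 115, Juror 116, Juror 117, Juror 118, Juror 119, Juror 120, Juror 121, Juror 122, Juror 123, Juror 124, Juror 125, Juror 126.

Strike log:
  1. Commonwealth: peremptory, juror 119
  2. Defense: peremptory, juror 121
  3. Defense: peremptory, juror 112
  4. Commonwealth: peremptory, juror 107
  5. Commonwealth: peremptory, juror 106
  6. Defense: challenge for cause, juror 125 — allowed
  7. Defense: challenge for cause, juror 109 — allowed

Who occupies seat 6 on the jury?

Removed: #106, #107, #109, #112, #119, #121, #125.
Seating in order: seats 1–6 → #105, #108, #110, #111, #113, #114; alternates → #115, #116.
So seat 6 is #114.

114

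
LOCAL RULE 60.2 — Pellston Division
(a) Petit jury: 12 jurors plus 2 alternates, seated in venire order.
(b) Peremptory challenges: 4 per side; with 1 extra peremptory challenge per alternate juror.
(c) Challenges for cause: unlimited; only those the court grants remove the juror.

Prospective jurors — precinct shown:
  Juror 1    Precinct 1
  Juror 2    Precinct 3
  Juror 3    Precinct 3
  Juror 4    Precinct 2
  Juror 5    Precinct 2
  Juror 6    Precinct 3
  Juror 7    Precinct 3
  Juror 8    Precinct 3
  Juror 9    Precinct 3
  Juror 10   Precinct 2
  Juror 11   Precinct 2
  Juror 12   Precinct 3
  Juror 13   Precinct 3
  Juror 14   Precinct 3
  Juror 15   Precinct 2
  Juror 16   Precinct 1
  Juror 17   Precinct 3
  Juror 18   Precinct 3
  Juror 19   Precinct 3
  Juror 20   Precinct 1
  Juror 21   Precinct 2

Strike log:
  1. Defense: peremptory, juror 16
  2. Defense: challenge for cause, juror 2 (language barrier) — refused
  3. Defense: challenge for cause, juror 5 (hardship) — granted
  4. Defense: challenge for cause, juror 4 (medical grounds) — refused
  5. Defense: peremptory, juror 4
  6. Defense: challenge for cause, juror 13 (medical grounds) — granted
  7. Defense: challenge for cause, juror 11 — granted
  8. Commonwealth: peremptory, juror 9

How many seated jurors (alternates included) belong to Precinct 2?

2

Removed: #4, #5, #9, #11, #13, #16.
Seated (14 incl. alternates): #1, #2, #3, #6, #7, #8, #10, #12, #14, #15, #17, #18, #19, #20.
Of those, in Precinct 2: #10, #15 → 2.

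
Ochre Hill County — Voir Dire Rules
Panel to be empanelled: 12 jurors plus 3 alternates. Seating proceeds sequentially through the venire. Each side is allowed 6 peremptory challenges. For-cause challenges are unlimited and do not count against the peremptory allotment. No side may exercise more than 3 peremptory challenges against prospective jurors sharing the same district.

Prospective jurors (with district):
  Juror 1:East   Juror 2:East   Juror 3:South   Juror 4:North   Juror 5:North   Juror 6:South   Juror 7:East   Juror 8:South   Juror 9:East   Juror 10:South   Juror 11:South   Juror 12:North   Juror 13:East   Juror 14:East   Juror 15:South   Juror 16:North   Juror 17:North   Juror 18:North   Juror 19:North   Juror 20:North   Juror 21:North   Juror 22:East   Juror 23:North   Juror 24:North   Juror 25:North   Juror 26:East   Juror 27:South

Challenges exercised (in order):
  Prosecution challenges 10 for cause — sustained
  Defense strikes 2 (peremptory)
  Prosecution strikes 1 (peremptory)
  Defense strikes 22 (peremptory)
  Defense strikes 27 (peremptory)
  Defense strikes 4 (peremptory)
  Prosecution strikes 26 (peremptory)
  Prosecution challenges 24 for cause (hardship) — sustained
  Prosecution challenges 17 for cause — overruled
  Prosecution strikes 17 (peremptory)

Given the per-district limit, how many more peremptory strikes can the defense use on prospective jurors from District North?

2

Defense peremptories so far: #2, #22, #27, #4 — 4 of 6 used, 2 left overall.
Against District North: #4 — 1 used; per-district cap 3 leaves 2.
Binding limit: min(2, 2) = 2.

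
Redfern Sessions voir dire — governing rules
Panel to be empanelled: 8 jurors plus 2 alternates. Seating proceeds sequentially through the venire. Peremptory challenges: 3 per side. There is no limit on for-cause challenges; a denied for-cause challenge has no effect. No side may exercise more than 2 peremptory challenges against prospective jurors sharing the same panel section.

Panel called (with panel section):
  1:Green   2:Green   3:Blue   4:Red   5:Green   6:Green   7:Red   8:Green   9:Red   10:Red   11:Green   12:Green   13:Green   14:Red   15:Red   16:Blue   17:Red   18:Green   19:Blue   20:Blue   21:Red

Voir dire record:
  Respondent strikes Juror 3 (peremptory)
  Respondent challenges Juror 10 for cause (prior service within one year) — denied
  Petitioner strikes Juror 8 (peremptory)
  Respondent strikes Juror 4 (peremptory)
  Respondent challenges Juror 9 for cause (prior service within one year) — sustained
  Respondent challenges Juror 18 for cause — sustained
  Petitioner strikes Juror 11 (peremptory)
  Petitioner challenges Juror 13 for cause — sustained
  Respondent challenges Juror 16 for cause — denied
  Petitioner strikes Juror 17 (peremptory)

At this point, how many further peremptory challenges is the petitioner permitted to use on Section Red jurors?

Petitioner peremptories so far: #8, #11, #17 — 3 of 3 used, 0 left overall.
Against Section Red: #17 — 1 used; per-section cap 2 leaves 1.
Binding limit: min(0, 1) = 0.

0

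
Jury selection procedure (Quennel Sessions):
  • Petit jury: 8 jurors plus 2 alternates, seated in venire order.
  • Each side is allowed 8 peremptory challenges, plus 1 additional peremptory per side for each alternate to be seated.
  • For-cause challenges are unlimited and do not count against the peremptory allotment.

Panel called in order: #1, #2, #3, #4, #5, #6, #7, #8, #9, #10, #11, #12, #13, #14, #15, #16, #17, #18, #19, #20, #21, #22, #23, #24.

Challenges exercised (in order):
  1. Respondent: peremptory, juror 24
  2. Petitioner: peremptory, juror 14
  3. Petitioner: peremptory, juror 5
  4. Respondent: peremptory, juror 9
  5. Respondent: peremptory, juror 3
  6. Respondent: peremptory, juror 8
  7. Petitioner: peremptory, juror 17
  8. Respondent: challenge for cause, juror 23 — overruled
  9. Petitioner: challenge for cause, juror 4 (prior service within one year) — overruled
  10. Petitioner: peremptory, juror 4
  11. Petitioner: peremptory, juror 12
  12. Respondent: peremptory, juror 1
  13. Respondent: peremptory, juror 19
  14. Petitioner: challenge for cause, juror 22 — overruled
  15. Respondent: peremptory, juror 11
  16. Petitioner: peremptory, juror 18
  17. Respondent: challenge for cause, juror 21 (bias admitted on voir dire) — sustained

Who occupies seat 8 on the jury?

Removed: #1, #3, #4, #5, #8, #9, #11, #12, #14, #17, #18, #19, #21, #24. (#22, #23 stay — for-cause denied.)
Seating in order: seats 1–8 → #2, #6, #7, #10, #13, #15, #16, #20; alternates → #22, #23.
So seat 8 is #20.

20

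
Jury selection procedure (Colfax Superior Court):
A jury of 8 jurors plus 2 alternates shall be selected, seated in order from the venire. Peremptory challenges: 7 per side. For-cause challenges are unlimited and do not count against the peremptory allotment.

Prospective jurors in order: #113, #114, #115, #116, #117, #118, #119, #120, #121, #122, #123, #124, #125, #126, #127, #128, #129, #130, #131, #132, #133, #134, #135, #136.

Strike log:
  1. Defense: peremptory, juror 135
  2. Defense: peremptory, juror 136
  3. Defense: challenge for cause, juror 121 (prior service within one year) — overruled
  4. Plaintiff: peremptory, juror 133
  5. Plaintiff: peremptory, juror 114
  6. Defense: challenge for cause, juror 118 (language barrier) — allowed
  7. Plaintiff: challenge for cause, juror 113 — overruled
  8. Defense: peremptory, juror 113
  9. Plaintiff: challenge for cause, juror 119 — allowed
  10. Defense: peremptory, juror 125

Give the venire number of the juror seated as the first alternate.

Removed: #113, #114, #118, #119, #125, #133, #135, #136. (#121 stays — for-cause denied.)
Filling seats in venire order through position 9: #115, #116, #117, #120, #121, #122, #123, #124, #126.
So alternate 1 is #126.

126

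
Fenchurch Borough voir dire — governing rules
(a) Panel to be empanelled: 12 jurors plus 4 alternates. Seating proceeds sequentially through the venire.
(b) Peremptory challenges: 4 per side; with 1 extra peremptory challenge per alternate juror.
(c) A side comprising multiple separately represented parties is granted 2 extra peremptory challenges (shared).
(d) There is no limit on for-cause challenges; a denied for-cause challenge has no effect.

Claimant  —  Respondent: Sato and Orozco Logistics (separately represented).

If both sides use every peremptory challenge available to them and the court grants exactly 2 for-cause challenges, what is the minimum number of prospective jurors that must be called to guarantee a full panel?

Seats to fill: 12 + 4 alternates = 16.
Peremptories — Claimant: 4 + 1×4 = 8; Respondent: 4 + 1×4 + 2 = 10; total 18.
For-cause removals: 2.
Minimum venire: 16 + 18 + 2 = 36.

36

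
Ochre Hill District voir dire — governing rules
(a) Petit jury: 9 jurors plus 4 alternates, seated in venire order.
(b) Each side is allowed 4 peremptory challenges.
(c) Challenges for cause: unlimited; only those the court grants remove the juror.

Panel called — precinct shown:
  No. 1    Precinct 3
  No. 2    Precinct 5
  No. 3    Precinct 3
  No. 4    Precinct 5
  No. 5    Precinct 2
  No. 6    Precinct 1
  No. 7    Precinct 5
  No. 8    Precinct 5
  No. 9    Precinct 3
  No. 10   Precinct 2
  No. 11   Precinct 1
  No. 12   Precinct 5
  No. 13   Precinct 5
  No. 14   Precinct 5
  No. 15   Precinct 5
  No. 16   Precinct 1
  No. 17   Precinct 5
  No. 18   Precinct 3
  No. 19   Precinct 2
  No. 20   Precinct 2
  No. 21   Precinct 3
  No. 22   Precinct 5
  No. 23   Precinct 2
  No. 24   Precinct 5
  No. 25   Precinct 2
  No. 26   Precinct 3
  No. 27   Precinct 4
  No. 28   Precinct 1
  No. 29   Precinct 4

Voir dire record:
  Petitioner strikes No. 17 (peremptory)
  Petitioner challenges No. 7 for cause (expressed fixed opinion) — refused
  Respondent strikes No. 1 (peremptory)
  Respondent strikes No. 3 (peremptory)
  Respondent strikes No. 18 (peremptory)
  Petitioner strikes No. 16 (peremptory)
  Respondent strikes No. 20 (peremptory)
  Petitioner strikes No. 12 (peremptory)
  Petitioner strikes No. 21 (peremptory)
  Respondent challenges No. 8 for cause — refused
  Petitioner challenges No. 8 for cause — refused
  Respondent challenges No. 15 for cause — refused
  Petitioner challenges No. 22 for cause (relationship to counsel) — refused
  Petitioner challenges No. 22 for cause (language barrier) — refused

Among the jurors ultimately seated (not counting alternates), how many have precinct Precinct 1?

2

Removed: #1, #3, #12, #16, #17, #18, #20, #21.
Seated jurors 1–9: #2, #4, #5, #6, #7, #8, #9, #10, #11 (alternates #13, #14, #15, #19 not counted).
Of those, in Precinct 1: #6, #11 → 2.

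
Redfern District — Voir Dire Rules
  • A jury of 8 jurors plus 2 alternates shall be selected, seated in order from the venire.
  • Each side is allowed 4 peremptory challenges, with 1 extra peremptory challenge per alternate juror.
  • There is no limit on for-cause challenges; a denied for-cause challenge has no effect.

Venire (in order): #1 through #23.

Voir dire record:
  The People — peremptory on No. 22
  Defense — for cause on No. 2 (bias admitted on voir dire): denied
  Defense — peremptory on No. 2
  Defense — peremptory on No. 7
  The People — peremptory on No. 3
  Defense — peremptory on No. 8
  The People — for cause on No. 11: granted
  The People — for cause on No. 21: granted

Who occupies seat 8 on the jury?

13

Removed: #2, #3, #7, #8, #11, #21, #22.
Filling seats in venire order through position 8: #1, #4, #5, #6, #9, #10, #12, #13.
So seat 8 is #13.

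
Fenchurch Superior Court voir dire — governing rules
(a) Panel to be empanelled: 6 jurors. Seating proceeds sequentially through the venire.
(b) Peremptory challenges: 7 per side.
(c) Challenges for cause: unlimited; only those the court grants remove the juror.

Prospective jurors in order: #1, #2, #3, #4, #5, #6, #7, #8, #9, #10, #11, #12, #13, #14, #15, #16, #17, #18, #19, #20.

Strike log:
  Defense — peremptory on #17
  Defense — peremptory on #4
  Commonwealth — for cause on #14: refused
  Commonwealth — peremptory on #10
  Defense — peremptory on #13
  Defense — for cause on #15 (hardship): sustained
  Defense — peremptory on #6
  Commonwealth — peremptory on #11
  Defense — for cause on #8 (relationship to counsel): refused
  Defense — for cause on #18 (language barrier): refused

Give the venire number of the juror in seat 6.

Removed: #4, #6, #10, #11, #13, #15, #17. (#8, #14, #18 stay — for-cause denied.)
Filling seats in venire order through position 6: #1, #2, #3, #5, #7, #8.
So seat 6 is #8.

8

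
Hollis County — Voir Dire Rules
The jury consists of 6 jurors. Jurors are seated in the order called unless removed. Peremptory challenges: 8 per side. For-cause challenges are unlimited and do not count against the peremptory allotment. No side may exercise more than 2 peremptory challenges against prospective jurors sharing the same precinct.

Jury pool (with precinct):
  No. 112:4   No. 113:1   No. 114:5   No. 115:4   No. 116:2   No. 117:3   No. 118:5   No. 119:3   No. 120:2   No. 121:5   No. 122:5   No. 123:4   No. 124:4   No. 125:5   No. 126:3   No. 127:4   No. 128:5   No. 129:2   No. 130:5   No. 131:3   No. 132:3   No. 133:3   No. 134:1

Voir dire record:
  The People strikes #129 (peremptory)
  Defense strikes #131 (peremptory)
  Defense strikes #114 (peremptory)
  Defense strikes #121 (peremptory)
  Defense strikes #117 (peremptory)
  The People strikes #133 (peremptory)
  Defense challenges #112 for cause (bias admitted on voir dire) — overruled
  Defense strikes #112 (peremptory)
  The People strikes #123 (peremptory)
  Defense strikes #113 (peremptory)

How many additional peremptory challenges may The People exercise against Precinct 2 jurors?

1

The People peremptories so far: #129, #133, #123 — 3 of 8 used, 5 left overall.
Against Precinct 2: #129 — 1 used; per-precinct cap 2 leaves 1.
Binding limit: min(5, 1) = 1.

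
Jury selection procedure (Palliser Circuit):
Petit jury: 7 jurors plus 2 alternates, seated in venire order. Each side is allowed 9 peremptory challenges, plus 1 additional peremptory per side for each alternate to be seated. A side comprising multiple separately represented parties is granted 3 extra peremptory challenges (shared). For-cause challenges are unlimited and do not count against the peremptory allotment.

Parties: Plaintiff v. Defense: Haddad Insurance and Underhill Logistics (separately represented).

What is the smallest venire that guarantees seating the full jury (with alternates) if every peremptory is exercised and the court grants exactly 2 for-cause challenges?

Seats to fill: 7 + 2 alternates = 9.
Peremptories — Plaintiff: 9 + 1×2 = 11; Defense: 9 + 1×2 + 3 = 14; total 25.
For-cause removals: 2.
Minimum venire: 9 + 25 + 2 = 36.

36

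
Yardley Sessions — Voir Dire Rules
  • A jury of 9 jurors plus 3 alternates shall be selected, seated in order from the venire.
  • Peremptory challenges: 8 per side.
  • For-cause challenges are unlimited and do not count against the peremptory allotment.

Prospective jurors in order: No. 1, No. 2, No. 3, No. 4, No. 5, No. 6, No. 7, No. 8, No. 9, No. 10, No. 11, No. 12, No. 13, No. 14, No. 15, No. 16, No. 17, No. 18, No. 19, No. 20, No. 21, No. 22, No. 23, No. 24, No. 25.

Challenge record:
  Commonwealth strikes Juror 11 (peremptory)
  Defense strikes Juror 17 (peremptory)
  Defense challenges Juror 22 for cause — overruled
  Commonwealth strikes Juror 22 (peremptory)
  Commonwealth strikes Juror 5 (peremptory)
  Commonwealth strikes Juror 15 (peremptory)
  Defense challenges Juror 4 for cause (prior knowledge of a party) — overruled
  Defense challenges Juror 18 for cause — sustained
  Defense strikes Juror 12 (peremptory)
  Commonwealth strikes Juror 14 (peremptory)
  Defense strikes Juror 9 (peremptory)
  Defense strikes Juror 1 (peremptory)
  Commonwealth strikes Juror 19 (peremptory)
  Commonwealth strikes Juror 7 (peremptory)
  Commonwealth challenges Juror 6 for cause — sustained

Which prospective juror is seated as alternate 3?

Removed: #1, #5, #6, #7, #9, #11, #12, #14, #15, #17, #18, #19, #22. (#4 stays — for-cause denied.)
Seating in order: seats 1–9 → #2, #3, #4, #8, #10, #13, #16, #20, #21; alternates → #23, #24, #25.
So alternate 3 is #25.

25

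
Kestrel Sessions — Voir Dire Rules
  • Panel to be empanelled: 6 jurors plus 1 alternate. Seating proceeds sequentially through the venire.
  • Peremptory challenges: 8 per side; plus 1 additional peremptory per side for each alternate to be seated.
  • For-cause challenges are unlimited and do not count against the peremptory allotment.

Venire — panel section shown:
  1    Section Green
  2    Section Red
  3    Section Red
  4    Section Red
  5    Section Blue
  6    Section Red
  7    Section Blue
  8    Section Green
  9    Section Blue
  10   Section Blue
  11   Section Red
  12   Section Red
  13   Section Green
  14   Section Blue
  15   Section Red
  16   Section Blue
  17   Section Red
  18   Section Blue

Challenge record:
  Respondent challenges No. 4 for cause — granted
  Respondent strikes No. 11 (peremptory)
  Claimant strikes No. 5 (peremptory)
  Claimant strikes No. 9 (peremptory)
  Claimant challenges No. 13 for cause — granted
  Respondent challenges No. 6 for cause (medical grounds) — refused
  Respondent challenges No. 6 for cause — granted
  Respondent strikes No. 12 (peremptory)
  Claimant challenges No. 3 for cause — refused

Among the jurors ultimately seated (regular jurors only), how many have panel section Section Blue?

2

Removed: #4, #5, #6, #9, #11, #12, #13.
Seated jurors 1–6: #1, #2, #3, #7, #8, #10 (alternates #14 not counted).
Of those, in Section Blue: #7, #10 → 2.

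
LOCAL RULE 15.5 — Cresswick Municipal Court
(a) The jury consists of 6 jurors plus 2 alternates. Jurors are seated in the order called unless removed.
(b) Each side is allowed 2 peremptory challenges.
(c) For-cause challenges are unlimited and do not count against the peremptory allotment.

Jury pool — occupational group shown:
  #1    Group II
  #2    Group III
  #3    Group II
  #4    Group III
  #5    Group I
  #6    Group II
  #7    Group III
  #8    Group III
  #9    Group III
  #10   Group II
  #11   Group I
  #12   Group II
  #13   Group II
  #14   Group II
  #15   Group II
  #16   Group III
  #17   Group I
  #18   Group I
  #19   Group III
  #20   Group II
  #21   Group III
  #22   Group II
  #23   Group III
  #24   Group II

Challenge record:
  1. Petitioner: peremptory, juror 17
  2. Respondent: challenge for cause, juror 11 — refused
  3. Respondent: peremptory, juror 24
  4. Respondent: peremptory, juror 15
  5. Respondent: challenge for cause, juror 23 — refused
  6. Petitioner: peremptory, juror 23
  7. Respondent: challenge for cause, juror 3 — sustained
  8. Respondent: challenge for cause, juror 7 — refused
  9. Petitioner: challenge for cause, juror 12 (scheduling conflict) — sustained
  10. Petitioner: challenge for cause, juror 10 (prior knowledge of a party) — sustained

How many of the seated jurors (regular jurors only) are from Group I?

Removed: #3, #10, #12, #15, #17, #23, #24.
Seated jurors 1–6: #1, #2, #4, #5, #6, #7 (alternates #8, #9 not counted).
Of those, in Group I: #5 → 1.

1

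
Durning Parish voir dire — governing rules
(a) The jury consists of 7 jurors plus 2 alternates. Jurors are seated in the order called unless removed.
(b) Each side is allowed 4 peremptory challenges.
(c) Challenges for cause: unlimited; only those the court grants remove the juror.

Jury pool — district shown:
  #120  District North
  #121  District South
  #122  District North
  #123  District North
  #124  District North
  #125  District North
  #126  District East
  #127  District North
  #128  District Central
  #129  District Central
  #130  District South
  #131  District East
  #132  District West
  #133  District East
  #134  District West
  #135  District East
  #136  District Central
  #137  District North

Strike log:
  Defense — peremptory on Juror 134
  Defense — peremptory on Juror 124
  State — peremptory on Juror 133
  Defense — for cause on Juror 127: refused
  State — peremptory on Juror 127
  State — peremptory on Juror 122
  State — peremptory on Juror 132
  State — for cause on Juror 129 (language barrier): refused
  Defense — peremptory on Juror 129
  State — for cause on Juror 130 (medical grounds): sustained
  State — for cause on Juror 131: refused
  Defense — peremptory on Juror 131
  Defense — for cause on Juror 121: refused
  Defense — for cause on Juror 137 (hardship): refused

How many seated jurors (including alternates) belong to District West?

0

Removed: #122, #124, #127, #129, #130, #131, #132, #133, #134.
Seated (9 incl. alternates): #120, #121, #123, #125, #126, #128, #135, #136, #137.
None of those are in District West → 0.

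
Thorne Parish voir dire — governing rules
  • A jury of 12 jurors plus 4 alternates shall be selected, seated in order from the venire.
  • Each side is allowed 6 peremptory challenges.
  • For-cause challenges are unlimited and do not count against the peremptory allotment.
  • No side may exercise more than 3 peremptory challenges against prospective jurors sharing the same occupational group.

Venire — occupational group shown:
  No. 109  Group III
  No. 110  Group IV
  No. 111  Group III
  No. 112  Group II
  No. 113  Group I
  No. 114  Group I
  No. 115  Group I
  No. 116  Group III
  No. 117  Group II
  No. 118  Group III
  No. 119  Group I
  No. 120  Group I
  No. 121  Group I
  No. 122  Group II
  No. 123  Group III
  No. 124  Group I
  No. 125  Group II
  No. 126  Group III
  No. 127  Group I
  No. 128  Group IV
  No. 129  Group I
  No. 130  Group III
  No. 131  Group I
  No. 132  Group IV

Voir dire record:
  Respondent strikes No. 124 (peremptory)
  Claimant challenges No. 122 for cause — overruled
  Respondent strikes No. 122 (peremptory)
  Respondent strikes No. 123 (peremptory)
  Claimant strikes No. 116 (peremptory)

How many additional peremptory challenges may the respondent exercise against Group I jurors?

2

Respondent peremptories so far: #124, #122, #123 — 3 of 6 used, 3 left overall.
Against Group I: #124 — 1 used; per-group cap 3 leaves 2.
Binding limit: min(3, 2) = 2.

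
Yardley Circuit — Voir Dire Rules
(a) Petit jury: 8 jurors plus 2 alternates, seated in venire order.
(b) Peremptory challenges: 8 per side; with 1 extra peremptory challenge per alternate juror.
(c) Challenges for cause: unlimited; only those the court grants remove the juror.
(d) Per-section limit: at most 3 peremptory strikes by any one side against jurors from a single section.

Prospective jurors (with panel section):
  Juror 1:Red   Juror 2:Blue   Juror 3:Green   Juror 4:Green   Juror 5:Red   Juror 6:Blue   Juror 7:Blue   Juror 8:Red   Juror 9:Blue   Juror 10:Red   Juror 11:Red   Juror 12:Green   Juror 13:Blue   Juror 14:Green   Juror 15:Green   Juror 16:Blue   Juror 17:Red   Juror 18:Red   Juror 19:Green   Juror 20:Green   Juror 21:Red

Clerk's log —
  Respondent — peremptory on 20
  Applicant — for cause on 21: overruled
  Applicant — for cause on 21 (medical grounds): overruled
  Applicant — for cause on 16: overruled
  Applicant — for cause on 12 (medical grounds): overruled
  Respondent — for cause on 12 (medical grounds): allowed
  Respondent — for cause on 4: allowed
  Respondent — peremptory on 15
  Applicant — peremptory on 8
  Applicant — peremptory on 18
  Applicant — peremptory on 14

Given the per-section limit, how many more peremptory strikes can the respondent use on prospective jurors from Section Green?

1

Respondent peremptories so far: #20, #15 — 2 of 10 used, 8 left overall.
Against Section Green: #20, #15 — 2 used; per-section cap 3 leaves 1.
Binding limit: min(8, 1) = 1.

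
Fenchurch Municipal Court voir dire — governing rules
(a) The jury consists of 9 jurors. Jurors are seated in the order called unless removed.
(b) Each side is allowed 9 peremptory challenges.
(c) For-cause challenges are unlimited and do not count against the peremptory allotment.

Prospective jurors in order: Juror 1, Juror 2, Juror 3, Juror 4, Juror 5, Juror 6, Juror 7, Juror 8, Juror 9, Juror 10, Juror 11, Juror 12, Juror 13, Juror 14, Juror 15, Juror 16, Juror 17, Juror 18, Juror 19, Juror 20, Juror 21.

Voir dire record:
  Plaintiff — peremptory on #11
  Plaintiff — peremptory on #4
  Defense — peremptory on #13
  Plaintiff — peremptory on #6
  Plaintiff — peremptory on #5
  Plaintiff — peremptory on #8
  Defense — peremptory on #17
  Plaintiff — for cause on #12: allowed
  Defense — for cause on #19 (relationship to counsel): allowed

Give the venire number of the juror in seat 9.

Removed: #4, #5, #6, #8, #11, #12, #13, #17, #19.
Seating in order: seats 1–9 → #1, #2, #3, #7, #9, #10, #14, #15, #16.
So seat 9 is #16.

16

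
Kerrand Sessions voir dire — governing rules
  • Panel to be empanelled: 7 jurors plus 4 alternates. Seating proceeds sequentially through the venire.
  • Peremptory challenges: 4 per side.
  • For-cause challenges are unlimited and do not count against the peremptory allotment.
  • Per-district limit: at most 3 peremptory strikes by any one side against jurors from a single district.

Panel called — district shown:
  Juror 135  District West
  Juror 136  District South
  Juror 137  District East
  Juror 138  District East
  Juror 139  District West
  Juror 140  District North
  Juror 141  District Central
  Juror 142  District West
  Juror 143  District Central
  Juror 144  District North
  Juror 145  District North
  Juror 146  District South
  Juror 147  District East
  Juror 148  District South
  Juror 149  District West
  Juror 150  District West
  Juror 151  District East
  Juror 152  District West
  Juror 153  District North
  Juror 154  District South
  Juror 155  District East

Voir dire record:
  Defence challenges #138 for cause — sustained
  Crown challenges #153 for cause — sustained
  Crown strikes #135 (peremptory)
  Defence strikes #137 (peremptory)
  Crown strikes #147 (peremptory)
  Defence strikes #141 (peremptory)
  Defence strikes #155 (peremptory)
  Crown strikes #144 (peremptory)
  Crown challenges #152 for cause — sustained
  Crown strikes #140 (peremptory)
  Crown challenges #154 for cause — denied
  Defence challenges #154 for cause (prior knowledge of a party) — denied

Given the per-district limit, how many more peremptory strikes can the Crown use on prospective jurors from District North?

Crown peremptories so far: #135, #147, #144, #140 — 4 of 4 used, 0 left overall.
Against District North: #144, #140 — 2 used; per-district cap 3 leaves 1.
Binding limit: min(0, 1) = 0.

0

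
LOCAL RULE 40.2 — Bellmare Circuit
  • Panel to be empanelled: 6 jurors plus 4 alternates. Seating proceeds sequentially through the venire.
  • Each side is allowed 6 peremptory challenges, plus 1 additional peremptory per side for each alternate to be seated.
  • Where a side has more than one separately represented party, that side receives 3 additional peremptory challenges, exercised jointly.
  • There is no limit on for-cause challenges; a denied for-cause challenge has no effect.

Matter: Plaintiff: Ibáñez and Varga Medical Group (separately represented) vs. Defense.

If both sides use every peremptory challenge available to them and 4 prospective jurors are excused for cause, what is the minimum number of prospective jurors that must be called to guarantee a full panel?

37

Seats to fill: 6 + 4 alternates = 10.
Peremptories — Plaintiff: 6 + 1×4 + 3 = 13; Defense: 6 + 1×4 = 10; total 23.
For-cause removals: 4.
Minimum venire: 10 + 23 + 4 = 37.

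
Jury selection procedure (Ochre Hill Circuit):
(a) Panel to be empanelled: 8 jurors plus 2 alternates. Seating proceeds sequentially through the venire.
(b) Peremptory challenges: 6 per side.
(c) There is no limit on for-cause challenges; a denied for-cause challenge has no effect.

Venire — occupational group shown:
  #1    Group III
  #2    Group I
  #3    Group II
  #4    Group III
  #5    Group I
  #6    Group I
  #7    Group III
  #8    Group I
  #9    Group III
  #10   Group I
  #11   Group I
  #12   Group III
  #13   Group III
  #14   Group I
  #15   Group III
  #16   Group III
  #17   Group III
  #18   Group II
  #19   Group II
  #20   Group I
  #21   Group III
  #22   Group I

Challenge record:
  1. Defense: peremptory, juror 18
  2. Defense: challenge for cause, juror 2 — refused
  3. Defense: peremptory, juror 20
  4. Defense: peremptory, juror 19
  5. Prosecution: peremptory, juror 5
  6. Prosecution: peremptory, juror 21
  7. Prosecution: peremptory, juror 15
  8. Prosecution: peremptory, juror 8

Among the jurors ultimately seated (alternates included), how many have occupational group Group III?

5

Removed: #5, #8, #15, #18, #19, #20, #21.
Seated (10 incl. alternates): #1, #2, #3, #4, #6, #7, #9, #10, #11, #12.
Of those, in Group III: #1, #4, #7, #9, #12 → 5.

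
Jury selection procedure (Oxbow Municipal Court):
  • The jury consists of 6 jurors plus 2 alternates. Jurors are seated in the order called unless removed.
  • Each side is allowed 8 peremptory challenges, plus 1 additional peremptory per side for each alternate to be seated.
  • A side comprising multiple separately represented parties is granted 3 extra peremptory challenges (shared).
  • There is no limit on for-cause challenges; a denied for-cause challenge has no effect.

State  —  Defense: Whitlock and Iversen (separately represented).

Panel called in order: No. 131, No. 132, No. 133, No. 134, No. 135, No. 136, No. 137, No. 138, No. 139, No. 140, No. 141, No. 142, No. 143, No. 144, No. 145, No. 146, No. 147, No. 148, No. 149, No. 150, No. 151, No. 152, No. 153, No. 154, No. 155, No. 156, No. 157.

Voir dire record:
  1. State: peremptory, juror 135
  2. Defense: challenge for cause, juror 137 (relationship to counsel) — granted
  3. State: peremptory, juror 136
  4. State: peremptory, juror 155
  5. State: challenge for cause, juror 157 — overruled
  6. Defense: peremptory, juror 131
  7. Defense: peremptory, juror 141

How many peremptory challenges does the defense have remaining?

11

Defense allotment: 8 base + 1 × 2 alternates + 3 multi-party = 13.
Defense peremptories used: #131, #141 — 2 (the for-cause on #137 doesn't count).
Remaining: 13 − 2 = 11.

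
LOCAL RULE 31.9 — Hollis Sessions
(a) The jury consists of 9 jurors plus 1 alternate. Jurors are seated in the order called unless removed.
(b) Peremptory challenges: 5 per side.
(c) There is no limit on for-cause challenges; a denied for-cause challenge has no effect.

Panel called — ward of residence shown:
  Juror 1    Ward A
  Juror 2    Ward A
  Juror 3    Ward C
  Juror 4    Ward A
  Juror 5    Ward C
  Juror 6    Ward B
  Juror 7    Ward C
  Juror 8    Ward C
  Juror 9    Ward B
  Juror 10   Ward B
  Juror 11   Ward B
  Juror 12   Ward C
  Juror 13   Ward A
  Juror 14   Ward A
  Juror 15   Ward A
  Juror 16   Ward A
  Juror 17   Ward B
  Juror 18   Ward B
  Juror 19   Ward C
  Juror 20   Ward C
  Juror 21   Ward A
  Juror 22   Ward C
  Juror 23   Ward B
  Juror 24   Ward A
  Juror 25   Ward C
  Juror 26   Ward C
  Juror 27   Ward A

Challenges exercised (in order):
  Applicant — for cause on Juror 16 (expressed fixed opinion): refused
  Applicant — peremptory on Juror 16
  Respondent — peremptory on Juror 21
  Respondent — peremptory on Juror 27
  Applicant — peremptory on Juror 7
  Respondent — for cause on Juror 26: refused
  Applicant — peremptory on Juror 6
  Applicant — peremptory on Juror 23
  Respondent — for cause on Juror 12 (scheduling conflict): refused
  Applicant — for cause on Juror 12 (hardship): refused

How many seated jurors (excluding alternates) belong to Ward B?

Removed: #6, #7, #16, #21, #23, #27.
Seated jurors 1–9: #1, #2, #3, #4, #5, #8, #9, #10, #11 (alternates #12 not counted).
Of those, in Ward B: #9, #10, #11 → 3.

3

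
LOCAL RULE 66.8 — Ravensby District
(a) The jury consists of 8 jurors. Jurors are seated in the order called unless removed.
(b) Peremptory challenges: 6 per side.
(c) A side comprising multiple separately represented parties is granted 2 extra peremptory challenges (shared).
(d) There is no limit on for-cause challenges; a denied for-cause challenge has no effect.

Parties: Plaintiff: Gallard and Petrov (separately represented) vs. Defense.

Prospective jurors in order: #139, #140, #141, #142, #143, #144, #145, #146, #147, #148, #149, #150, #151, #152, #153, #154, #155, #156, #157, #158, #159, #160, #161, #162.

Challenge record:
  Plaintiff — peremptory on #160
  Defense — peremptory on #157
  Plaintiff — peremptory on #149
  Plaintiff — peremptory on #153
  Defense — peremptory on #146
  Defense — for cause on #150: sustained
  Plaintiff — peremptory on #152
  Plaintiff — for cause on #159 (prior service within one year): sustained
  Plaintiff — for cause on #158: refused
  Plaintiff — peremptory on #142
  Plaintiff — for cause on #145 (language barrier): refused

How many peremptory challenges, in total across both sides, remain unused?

7

Plaintiff allotment: 6 base + 2 multi-party = 8. Defense allotment: 6.
Plaintiff peremptories used: #160, #149, #153, #152, #142 — 5 (for-cause on #159, #158, #145 don't count).
Defense peremptories used: #157, #146 — 2 (the for-cause on #150 doesn't count).
Remaining: (8 − 5) + (6 − 2) = 7.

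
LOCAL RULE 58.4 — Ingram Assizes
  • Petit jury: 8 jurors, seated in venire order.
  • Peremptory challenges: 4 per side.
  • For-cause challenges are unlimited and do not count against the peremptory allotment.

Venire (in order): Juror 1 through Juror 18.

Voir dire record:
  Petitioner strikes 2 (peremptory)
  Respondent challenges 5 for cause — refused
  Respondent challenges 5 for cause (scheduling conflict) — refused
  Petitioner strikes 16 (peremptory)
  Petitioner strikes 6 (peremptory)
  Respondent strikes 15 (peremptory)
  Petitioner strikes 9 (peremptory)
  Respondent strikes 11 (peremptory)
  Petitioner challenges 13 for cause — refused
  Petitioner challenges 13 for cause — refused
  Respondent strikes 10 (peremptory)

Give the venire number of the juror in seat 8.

13

Removed: #2, #6, #9, #10, #11, #15, #16. (#5, #13 stay — for-cause denied.)
Seating in order: seats 1–8 → #1, #3, #4, #5, #7, #8, #12, #13.
So seat 8 is #13.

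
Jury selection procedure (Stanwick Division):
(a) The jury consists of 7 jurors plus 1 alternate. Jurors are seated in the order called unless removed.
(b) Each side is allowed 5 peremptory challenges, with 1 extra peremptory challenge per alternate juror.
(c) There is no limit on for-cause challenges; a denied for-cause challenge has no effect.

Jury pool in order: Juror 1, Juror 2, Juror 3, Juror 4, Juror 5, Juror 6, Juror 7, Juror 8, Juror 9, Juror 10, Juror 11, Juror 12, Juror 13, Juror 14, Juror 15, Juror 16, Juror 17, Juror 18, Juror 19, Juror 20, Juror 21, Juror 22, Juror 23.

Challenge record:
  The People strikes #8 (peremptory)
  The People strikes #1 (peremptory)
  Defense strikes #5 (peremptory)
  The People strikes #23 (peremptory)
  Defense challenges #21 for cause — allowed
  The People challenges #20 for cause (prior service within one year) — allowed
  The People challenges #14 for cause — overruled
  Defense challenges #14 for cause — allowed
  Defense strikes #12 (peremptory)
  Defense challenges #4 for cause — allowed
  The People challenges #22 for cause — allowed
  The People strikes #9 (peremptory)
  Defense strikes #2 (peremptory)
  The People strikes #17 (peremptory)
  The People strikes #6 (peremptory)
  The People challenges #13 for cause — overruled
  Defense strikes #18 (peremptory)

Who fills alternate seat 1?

19

Removed: #1, #2, #4, #5, #6, #8, #9, #12, #14, #17, #18, #20, #21, #22, #23. (#13 stays — for-cause denied.)
Seating in order: seats 1–7 → #3, #7, #10, #11, #13, #15, #16; alternates → #19.
So alternate 1 is #19.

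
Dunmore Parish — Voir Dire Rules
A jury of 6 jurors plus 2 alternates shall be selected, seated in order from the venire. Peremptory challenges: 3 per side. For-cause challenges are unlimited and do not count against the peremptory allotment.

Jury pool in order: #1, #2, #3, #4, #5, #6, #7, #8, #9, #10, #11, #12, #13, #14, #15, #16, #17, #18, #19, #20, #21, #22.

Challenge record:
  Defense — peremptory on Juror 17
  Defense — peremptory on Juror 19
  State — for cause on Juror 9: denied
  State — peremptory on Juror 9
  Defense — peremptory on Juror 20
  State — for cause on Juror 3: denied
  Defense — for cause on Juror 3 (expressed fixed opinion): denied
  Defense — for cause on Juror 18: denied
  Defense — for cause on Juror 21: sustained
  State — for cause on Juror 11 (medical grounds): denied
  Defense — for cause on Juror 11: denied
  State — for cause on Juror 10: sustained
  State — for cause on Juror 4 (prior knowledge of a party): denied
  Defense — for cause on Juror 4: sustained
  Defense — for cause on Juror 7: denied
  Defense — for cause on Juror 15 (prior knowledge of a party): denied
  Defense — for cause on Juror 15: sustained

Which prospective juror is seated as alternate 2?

11

Removed: #4, #9, #10, #15, #17, #19, #20, #21. (#3, #7, #11, #18 stay — for-cause denied.)
Seating in order: seats 1–6 → #1, #2, #3, #5, #6, #7; alternates → #8, #11.
So alternate 2 is #11.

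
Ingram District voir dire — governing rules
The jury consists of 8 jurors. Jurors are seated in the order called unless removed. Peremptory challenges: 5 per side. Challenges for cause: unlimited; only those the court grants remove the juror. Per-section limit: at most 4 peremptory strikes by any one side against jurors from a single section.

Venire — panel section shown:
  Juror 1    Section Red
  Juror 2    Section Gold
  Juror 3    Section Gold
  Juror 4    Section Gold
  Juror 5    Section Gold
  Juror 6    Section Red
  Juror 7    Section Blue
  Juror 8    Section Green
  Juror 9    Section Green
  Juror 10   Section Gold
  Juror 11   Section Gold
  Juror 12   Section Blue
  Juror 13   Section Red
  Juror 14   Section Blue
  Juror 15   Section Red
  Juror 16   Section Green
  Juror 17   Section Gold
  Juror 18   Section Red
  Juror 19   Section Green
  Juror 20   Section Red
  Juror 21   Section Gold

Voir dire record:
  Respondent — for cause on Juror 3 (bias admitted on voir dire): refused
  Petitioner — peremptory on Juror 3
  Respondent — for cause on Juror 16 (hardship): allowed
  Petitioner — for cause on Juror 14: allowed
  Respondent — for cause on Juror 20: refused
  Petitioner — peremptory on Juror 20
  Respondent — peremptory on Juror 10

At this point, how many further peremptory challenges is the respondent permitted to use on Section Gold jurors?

3

Respondent peremptories so far: #10 — 1 of 5 used, 4 left overall.
Against Section Gold: #10 — 1 used; per-section cap 4 leaves 3.
Binding limit: min(4, 3) = 3.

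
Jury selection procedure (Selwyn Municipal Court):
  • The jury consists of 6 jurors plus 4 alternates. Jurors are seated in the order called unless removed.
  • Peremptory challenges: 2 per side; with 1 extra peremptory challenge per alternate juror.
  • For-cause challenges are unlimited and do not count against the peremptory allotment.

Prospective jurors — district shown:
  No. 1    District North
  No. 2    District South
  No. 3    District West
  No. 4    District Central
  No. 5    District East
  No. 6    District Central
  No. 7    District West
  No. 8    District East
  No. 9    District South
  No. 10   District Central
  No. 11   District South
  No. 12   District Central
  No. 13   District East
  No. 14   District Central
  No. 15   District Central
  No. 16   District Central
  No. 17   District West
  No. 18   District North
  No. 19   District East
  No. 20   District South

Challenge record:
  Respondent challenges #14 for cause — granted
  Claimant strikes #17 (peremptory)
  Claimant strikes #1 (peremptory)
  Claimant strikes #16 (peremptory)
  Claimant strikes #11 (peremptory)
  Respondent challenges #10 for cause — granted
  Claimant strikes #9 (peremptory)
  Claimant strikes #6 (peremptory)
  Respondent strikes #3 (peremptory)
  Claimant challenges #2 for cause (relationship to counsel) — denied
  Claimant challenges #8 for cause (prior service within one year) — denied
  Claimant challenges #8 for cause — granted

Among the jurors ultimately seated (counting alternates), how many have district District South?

2

Removed: #1, #3, #6, #8, #9, #10, #11, #14, #16, #17.
Seated (10 incl. alternates): #2, #4, #5, #7, #12, #13, #15, #18, #19, #20.
Of those, in District South: #2, #20 → 2.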